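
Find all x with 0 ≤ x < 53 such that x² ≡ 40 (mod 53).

53 ≡ 1 (mod 4), so we find a root by search.
Trying successive values, 26² = 676 ≡ 40 (mod 53). The other root is 53 − 26 = 27.

26, 27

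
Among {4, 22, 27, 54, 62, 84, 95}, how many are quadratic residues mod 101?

5

(4/101) = +1 → QR.
(22/101) = +1 → QR.
(27/101) = -1 → non-residue.
(54/101) = +1 → QR.
(62/101) = -1 → non-residue.
(84/101) = +1 → QR.
(95/101) = +1 → QR.
Total quadratic residues among the 7: 5.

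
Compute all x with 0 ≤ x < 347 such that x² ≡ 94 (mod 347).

Since 347 ≡ 3 (mod 4), a square root of 94 is 94^((347+1)/4) = 94^87 mod 347.
Repeated squaring: 94^2≡161, 94^4≡243, 94^8≡59, 94^16≡11, 94^32≡121, 94^64≡67 (mod 347).
94^87 = 94^(64+16+4+2+1) ≡ 326 (mod 347).
Check: 326² = 106276 ≡ 94 (mod 347). The two roots are 21 and 326.

21, 326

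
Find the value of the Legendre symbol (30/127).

Pull out 2: since 127 ≡ 7 (mod 8), (2/127) = +1.
Reciprocity: 15 ≡ 3 and 127 ≡ 3 (mod 4), so (15/127) = −(127/15).
Reduce top mod 15: now compute (7/15).
Reciprocity: 7 ≡ 3 and 15 ≡ 3 (mod 4), so (7/15) = −(15/7).
Reduce top mod 7: now compute (1/7).
Reached (1/7) = 1. Collecting the sign flips along the way, the symbol is +1.

1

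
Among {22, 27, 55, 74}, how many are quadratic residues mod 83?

(22/83) = -1 → non-residue.
(27/83) = +1 → QR.
(55/83) = -1 → non-residue.
(74/83) = -1 → non-residue.
Total quadratic residues among the 4: 1.

1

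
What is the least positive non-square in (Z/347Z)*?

(2/347) = −1, so 2 is the smallest positive non-residue mod 347.

2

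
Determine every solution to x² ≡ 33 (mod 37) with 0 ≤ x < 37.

12, 25

37 ≡ 1 (mod 4), so we find a root by search.
Trying successive values, 12² = 144 ≡ 33 (mod 37). The other root is 37 − 12 = 25.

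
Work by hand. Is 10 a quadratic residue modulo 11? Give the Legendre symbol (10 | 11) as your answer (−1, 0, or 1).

Euler's criterion: (10/11) ≡ 10^5 (mod 11).
10^2 ≡ 1 (mod 11)
10^4 ≡ 1 (mod 11)
10^5 = 10^(4+1) ≡ 10 (mod 11).
Result is 10 ≡ −1, so (10/11) = −1.

-1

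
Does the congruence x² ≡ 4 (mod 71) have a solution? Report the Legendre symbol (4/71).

1

Pull out 2^2: since 71 ≡ 7 (mod 8), (2/71) = +1, so (2/71)^2 = +1.
Reached (1/71) = 1. Collecting the sign flips along the way, the symbol is +1.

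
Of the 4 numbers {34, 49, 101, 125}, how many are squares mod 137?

(34/137) = +1 → QR.
(49/137) = +1 → QR.
(101/137) = +1 → QR.
(125/137) = -1 → non-residue.
Total quadratic residues among the 4: 3.

3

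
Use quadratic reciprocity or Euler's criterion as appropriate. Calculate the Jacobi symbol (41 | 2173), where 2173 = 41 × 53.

0

Reciprocity: 41 ≡ 1 and 2173 ≡ 1 (mod 4), so (41/2173) = +(2173/41).
Reduce top mod 41: now compute (0/41).
Top reduces to 0: gcd > 1, so the symbol is 0.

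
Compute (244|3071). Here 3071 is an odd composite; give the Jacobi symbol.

-1

Pull out 2^2: since 3071 ≡ 7 (mod 8), (2/3071) = +1, so (2/3071)^2 = +1.
Reciprocity: 61 ≡ 1 and 3071 ≡ 3 (mod 4), so (61/3071) = +(3071/61).
Reduce top mod 61: now compute (21/61).
Reciprocity: 21 ≡ 1 and 61 ≡ 1 (mod 4), so (21/61) = +(61/21).
Reduce top mod 21: now compute (19/21).
Reciprocity: 19 ≡ 3 and 21 ≡ 1 (mod 4), so (19/21) = +(21/19).
Reduce top mod 19: now compute (2/19).
Pull out 2: since 19 ≡ 3 (mod 8), (2/19) = -1.
Reached (1/19) = 1. Collecting the sign flips along the way, the symbol is -1.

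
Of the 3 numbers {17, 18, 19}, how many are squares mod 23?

(17/23) = -1 → non-residue.
(18/23) = +1 → QR.
(19/23) = -1 → non-residue.
Total quadratic residues among the 3: 1.

1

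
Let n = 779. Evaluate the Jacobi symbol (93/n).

Reciprocity: 93 ≡ 1 and 779 ≡ 3 (mod 4), so (93/779) = +(779/93).
Reduce top mod 93: now compute (35/93).
Reciprocity: 35 ≡ 3 and 93 ≡ 1 (mod 4), so (35/93) = +(93/35).
Reduce top mod 35: now compute (23/35).
Reciprocity: 23 ≡ 3 and 35 ≡ 3 (mod 4), so (23/35) = −(35/23).
Reduce top mod 23: now compute (12/23).
Pull out 2^2: since 23 ≡ 7 (mod 8), (2/23) = +1, so (2/23)^2 = +1.
Reciprocity: 3 ≡ 3 and 23 ≡ 3 (mod 4), so (3/23) = −(23/3).
Reduce top mod 3: now compute (2/3).
Pull out 2: since 3 ≡ 3 (mod 8), (2/3) = -1.
Reached (1/3) = 1. Collecting the sign flips along the way, the symbol is -1.

-1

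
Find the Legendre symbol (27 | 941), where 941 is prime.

Euler's criterion: (27/941) ≡ 27^470 (mod 941).
27^2 ≡ 729 (mod 941)
27^4 ≡ 717 (mod 941)
27^8 ≡ 303 (mod 941)
27^16 ≡ 532 (mod 941)
27^32 ≡ 724 (mod 941)
27^64 ≡ 39 (mod 941)
27^128 ≡ 580 (mod 941)
27^256 ≡ 463 (mod 941)
27^470 = 27^(256+128+64+16+4+2) ≡ 940 (mod 941).
Result is 940 ≡ −1, so (27/941) = −1.

-1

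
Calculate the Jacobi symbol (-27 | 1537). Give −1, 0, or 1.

1

First reduce: -27 ≡ 1510 (mod 1537).
Pull out 2: since 1537 ≡ 1 (mod 8), (2/1537) = +1.
Reciprocity: 755 ≡ 3 and 1537 ≡ 1 (mod 4), so (755/1537) = +(1537/755).
Reduce top mod 755: now compute (27/755).
Reciprocity: 27 ≡ 3 and 755 ≡ 3 (mod 4), so (27/755) = −(755/27).
Reduce top mod 27: now compute (26/27).
Pull out 2: since 27 ≡ 3 (mod 8), (2/27) = -1.
Reciprocity: 13 ≡ 1 and 27 ≡ 3 (mod 4), so (13/27) = +(27/13).
Reduce top mod 13: now compute (1/13).
Reached (1/13) = 1. Collecting the sign flips along the way, the symbol is +1.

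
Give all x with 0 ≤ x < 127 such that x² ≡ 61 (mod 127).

Since 127 ≡ 3 (mod 4), a square root of 61 is 61^((127+1)/4) = 61^32 mod 127.
Repeated squaring: 61^2≡38, 61^4≡47, 61^8≡50, 61^16≡87, 61^32≡76 (mod 127).
61^32 = 61^(32) ≡ 76 (mod 127).
Check: 76² = 5776 ≡ 61 (mod 127). The two roots are 51 and 76.

51, 76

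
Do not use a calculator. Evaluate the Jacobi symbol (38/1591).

1

Pull out 2: since 1591 ≡ 7 (mod 8), (2/1591) = +1.
Reciprocity: 19 ≡ 3 and 1591 ≡ 3 (mod 4), so (19/1591) = −(1591/19).
Reduce top mod 19: now compute (14/19).
Pull out 2: since 19 ≡ 3 (mod 8), (2/19) = -1.
Reciprocity: 7 ≡ 3 and 19 ≡ 3 (mod 4), so (7/19) = −(19/7).
Reduce top mod 7: now compute (5/7).
Reciprocity: 5 ≡ 1 and 7 ≡ 3 (mod 4), so (5/7) = +(7/5).
Reduce top mod 5: now compute (2/5).
Pull out 2: since 5 ≡ 5 (mod 8), (2/5) = -1.
Reached (1/5) = 1. Collecting the sign flips along the way, the symbol is +1.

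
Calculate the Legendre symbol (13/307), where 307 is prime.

Euler's criterion: (13/307) ≡ 13^153 (mod 307).
13^2 ≡ 169 (mod 307)
13^4 ≡ 10 (mod 307)
13^8 ≡ 100 (mod 307)
13^16 ≡ 176 (mod 307)
13^32 ≡ 276 (mod 307)
13^64 ≡ 40 (mod 307)
13^128 ≡ 65 (mod 307)
13^153 = 13^(128+16+8+1) ≡ 306 (mod 307).
Result is 306 ≡ −1, so (13/307) = −1.

-1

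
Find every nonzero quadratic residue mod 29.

Square k = 1,…,14 (k and 29−k give the same square):
1²=1, 2²=4, 3²=9, 4²=16, 5²=25, 6²≡7, 7²≡20, 8²≡6, 9²≡23, 10²≡13, 11²≡5, 12²≡28, 13²≡24, 14²≡22 (mod 29).
So the quadratic residues mod 29 are {1, 4, 5, 6, 7, 9, 13, 16, 20, 22, 23, 24, 25, 28}.

1 4 5 6 7 9 13 16 20 22 23 24 25 28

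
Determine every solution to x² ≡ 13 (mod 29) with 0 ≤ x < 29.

29 ≡ 1 (mod 4), so we find a root by search.
Trying successive values, 10² = 100 ≡ 13 (mod 29). The other root is 29 − 10 = 19.

10, 19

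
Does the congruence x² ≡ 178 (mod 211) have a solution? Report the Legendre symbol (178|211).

1

Euler's criterion: (178/211) ≡ 178^105 (mod 211).
178^2 ≡ 34 (mod 211)
178^4 ≡ 101 (mod 211)
178^8 ≡ 73 (mod 211)
178^16 ≡ 54 (mod 211)
178^32 ≡ 173 (mod 211)
178^64 ≡ 178 (mod 211)
178^105 = 178^(64+32+8+1) ≡ 1 (mod 211).
Result is 1, so (178/211) = 1.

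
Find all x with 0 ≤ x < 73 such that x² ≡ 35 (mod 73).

73 ≡ 1 (mod 4), so we find a root by search.
Trying successive values, 20² = 400 ≡ 35 (mod 73). The other root is 73 − 20 = 53.

20, 53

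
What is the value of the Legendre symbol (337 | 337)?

First reduce: 337 ≡ 0 (mod 337).
Top reduces to 0: gcd > 1, so the symbol is 0.

0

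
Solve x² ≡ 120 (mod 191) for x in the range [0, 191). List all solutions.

87, 104

Since 191 ≡ 3 (mod 4), a square root of 120 is 120^((191+1)/4) = 120^48 mod 191.
Repeated squaring: 120^2≡75, 120^4≡86, 120^8≡138, 120^16≡135, 120^32≡80 (mod 191).
120^48 = 120^(32+16) ≡ 104 (mod 191).
Check: 104² = 10816 ≡ 120 (mod 191). The two roots are 87 and 104.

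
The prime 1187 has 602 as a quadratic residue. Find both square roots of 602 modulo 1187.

211, 976

Since 1187 ≡ 3 (mod 4), a square root of 602 is 602^((1187+1)/4) = 602^297 mod 1187.
Repeated squaring: 602^2≡369, 602^4≡843, 602^8≡823, 602^16≡739, 602^32≡101, 602^64≡705, 602^128≡859, 602^256≡754 (mod 1187).
602^297 = 602^(256+32+8+1) ≡ 211 (mod 1187).
Check: 211² = 44521 ≡ 602 (mod 1187). The two roots are 211 and 976.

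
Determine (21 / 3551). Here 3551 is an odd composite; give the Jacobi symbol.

Reciprocity: 21 ≡ 1 and 3551 ≡ 3 (mod 4), so (21/3551) = +(3551/21).
Reduce top mod 21: now compute (2/21).
Pull out 2: since 21 ≡ 5 (mod 8), (2/21) = -1.
Reached (1/21) = 1. Collecting the sign flips along the way, the symbol is -1.

-1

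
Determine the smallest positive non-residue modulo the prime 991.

3

(2/991) = +1, so 2 is a residue.
(3/991) = −1, so 3 is the smallest positive non-residue mod 991.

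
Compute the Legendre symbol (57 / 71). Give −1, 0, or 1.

Reciprocity: 57 ≡ 1 and 71 ≡ 3 (mod 4), so (57/71) = +(71/57).
Reduce top mod 57: now compute (14/57).
Pull out 2: since 57 ≡ 1 (mod 8), (2/57) = +1.
Reciprocity: 7 ≡ 3 and 57 ≡ 1 (mod 4), so (7/57) = +(57/7).
Reduce top mod 7: now compute (1/7).
Reached (1/7) = 1. Collecting the sign flips along the way, the symbol is +1.

1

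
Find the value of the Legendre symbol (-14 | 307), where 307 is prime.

Euler's criterion: (-14/307) ≡ 293^153 (mod 307).
293^2 ≡ 196 (mod 307)
293^4 ≡ 41 (mod 307)
293^8 ≡ 146 (mod 307)
293^16 ≡ 133 (mod 307)
293^32 ≡ 190 (mod 307)
293^64 ≡ 181 (mod 307)
293^128 ≡ 219 (mod 307)
293^153 = 293^(128+16+8+1) ≡ 1 (mod 307).
Result is 1, so (-14/307) = 1.

1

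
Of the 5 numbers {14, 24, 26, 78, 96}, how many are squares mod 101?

(14/101) = +1 → QR.
(24/101) = +1 → QR.
(26/101) = -1 → non-residue.
(78/101) = +1 → QR.
(96/101) = +1 → QR.
Total quadratic residues among the 5: 4.

4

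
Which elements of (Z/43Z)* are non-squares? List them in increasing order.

Square k = 1,…,21 (k and 43−k give the same square):
1²=1, 2²=4, 3²=9, 4²=16, 5²=25, 6²=36, 7²≡6, 8²≡21, 9²≡38, 10²≡14, 11²≡35, 12²≡15, 13²≡40, 14²≡24, 15²≡10, 16²≡41, 17²≡31, 18²≡23, 19²≡17, 20²≡13, 21²≡11 (mod 43).
The residues are {1, 4, 6, 9, 10, 11, 13, 14, 15, 16, 17, 21, 23, 24, 25, 31, 35, 36, 38, 40, 41}; the non-residues are the remaining 21 nonzero classes.

2, 3, 5, 7, 8, 12, 18, 19, 20, 22, 26, 27, 28, 29, 30, 32, 33, 34, 37, 39, 42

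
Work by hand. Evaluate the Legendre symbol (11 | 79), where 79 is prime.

Euler's criterion: (11/79) ≡ 11^39 (mod 79).
11^2 ≡ 42 (mod 79)
11^4 ≡ 26 (mod 79)
11^8 ≡ 44 (mod 79)
11^16 ≡ 40 (mod 79)
11^32 ≡ 20 (mod 79)
11^39 = 11^(32+4+2+1) ≡ 1 (mod 79).
Result is 1, so (11/79) = 1.

1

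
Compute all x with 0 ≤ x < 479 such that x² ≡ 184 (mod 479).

195, 284

Since 479 ≡ 3 (mod 4), a square root of 184 is 184^((479+1)/4) = 184^120 mod 479.
Repeated squaring: 184^2≡326, 184^4≡417, 184^8≡12, 184^16≡144, 184^32≡139, 184^64≡161 (mod 479).
184^120 = 184^(64+32+16+8) ≡ 284 (mod 479).
Check: 284² = 80656 ≡ 184 (mod 479). The two roots are 195 and 284.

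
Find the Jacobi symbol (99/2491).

Reciprocity: 99 ≡ 3 and 2491 ≡ 3 (mod 4), so (99/2491) = −(2491/99).
Reduce top mod 99: now compute (16/99).
Pull out 2^4: since 99 ≡ 3 (mod 8), (2/99) = -1, so (2/99)^4 = +1.
Reached (1/99) = 1. Collecting the sign flips along the way, the symbol is -1.

-1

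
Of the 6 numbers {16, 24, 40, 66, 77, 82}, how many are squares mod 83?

3

(16/83) = +1 → QR.
(24/83) = -1 → non-residue.
(40/83) = +1 → QR.
(66/83) = -1 → non-residue.
(77/83) = +1 → QR.
(82/83) = -1 → non-residue.
Total quadratic residues among the 6: 3.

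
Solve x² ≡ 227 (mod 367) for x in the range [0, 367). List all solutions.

31, 336

Since 367 ≡ 3 (mod 4), a square root of 227 is 227^((367+1)/4) = 227^92 mod 367.
Repeated squaring: 227^2≡149, 227^4≡181, 227^8≡98, 227^16≡62, 227^32≡174, 227^64≡182 (mod 367).
227^92 = 227^(64+16+8+4) ≡ 31 (mod 367).
Check: 31² = 961 ≡ 227 (mod 367). The two roots are 31 and 336.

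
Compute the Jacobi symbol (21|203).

Reciprocity: 21 ≡ 1 and 203 ≡ 3 (mod 4), so (21/203) = +(203/21).
Reduce top mod 21: now compute (14/21).
Pull out 2: since 21 ≡ 5 (mod 8), (2/21) = -1.
Reciprocity: 7 ≡ 3 and 21 ≡ 1 (mod 4), so (7/21) = +(21/7).
Reduce top mod 7: now compute (0/7).
Top reduces to 0: gcd > 1, so the symbol is 0.

0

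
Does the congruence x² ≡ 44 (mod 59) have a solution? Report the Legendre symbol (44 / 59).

-1

Euler's criterion: (44/59) ≡ 44^29 (mod 59).
44^2 ≡ 48 (mod 59)
44^4 ≡ 3 (mod 59)
44^8 ≡ 9 (mod 59)
44^16 ≡ 22 (mod 59)
44^29 = 44^(16+8+4+1) ≡ 58 (mod 59).
Result is 58 ≡ −1, so (44/59) = −1.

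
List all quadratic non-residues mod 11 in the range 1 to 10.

2, 6, 7, 8, 10

Square k = 1,…,5 (k and 11−k give the same square):
1²=1, 2²=4, 3²=9, 4²≡5, 5²≡3 (mod 11).
The residues are {1, 3, 4, 5, 9}; the non-residues are the remaining 5 nonzero classes.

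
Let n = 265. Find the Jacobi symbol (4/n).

Pull out 2^2: since 265 ≡ 1 (mod 8), (2/265) = +1, so (2/265)^2 = +1.
Reached (1/265) = 1. Collecting the sign flips along the way, the symbol is +1.

1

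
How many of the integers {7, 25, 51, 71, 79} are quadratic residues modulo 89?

3

(7/89) = -1 → non-residue.
(25/89) = +1 → QR.
(51/89) = -1 → non-residue.
(71/89) = +1 → QR.
(79/89) = +1 → QR.
Total quadratic residues among the 5: 3.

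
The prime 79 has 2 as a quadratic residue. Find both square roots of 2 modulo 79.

Since 79 ≡ 3 (mod 4), a square root of 2 is 2^((79+1)/4) = 2^20 mod 79.
Repeated squaring: 2^2≡4, 2^4≡16, 2^8≡19, 2^16≡45 (mod 79).
2^20 = 2^(16+4) ≡ 9 (mod 79).
Check: 9² = 81 ≡ 2 (mod 79). The two roots are 9 and 70.

9, 70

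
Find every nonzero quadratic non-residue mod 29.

2, 3, 8, 10, 11, 12, 14, 15, 17, 18, 19, 21, 26, 27

Square k = 1,…,14 (k and 29−k give the same square):
1²=1, 2²=4, 3²=9, 4²=16, 5²=25, 6²≡7, 7²≡20, 8²≡6, 9²≡23, 10²≡13, 11²≡5, 12²≡28, 13²≡24, 14²≡22 (mod 29).
The residues are {1, 4, 5, 6, 7, 9, 13, 16, 20, 22, 23, 24, 25, 28}; the non-residues are the remaining 14 nonzero classes.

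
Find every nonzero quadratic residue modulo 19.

1 4 5 6 7 9 11 16 17

Square k = 1,…,9 (k and 19−k give the same square):
1²=1, 2²=4, 3²=9, 4²=16, 5²≡6, 6²≡17, 7²≡11, 8²≡7, 9²≡5 (mod 19).
So the quadratic residues mod 19 are {1, 4, 5, 6, 7, 9, 11, 16, 17}.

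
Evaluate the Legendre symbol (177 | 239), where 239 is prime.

-1

Euler's criterion: (177/239) ≡ 177^119 (mod 239).
177^2 ≡ 20 (mod 239)
177^4 ≡ 161 (mod 239)
177^8 ≡ 109 (mod 239)
177^16 ≡ 170 (mod 239)
177^32 ≡ 220 (mod 239)
177^64 ≡ 122 (mod 239)
177^119 = 177^(64+32+16+4+2+1) ≡ 238 (mod 239).
Result is 238 ≡ −1, so (177/239) = −1.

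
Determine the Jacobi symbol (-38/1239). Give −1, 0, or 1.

1

First reduce: -38 ≡ 1201 (mod 1239).
Reciprocity: 1201 ≡ 1 and 1239 ≡ 3 (mod 4), so (1201/1239) = +(1239/1201).
Reduce top mod 1201: now compute (38/1201).
Pull out 2: since 1201 ≡ 1 (mod 8), (2/1201) = +1.
Reciprocity: 19 ≡ 3 and 1201 ≡ 1 (mod 4), so (19/1201) = +(1201/19).
Reduce top mod 19: now compute (4/19).
Pull out 2^2: since 19 ≡ 3 (mod 8), (2/19) = -1, so (2/19)^2 = +1.
Reached (1/19) = 1. Collecting the sign flips along the way, the symbol is +1.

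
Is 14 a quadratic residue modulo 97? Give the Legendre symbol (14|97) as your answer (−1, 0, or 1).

Pull out 2: since 97 ≡ 1 (mod 8), (2/97) = +1.
Reciprocity: 7 ≡ 3 and 97 ≡ 1 (mod 4), so (7/97) = +(97/7).
Reduce top mod 7: now compute (6/7).
Pull out 2: since 7 ≡ 7 (mod 8), (2/7) = +1.
Reciprocity: 3 ≡ 3 and 7 ≡ 3 (mod 4), so (3/7) = −(7/3).
Reduce top mod 3: now compute (1/3).
Reached (1/3) = 1. Collecting the sign flips along the way, the symbol is -1.

-1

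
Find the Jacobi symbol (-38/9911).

First reduce: -38 ≡ 9873 (mod 9911).
Reciprocity: 9873 ≡ 1 and 9911 ≡ 3 (mod 4), so (9873/9911) = +(9911/9873).
Reduce top mod 9873: now compute (38/9873).
Pull out 2: since 9873 ≡ 1 (mod 8), (2/9873) = +1.
Reciprocity: 19 ≡ 3 and 9873 ≡ 1 (mod 4), so (19/9873) = +(9873/19).
Reduce top mod 19: now compute (12/19).
Pull out 2^2: since 19 ≡ 3 (mod 8), (2/19) = -1, so (2/19)^2 = +1.
Reciprocity: 3 ≡ 3 and 19 ≡ 3 (mod 4), so (3/19) = −(19/3).
Reduce top mod 3: now compute (1/3).
Reached (1/3) = 1. Collecting the sign flips along the way, the symbol is -1.

-1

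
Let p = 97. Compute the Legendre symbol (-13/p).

-1

First reduce: -13 ≡ 84 (mod 97).
Pull out 2^2: since 97 ≡ 1 (mod 8), (2/97) = +1, so (2/97)^2 = +1.
Reciprocity: 21 ≡ 1 and 97 ≡ 1 (mod 4), so (21/97) = +(97/21).
Reduce top mod 21: now compute (13/21).
Reciprocity: 13 ≡ 1 and 21 ≡ 1 (mod 4), so (13/21) = +(21/13).
Reduce top mod 13: now compute (8/13).
Pull out 2^3: since 13 ≡ 5 (mod 8), (2/13) = -1, so (2/13)^3 = -1.
Reached (1/13) = 1. Collecting the sign flips along the way, the symbol is -1.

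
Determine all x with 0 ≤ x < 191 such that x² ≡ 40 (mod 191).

68, 123

Since 191 ≡ 3 (mod 4), a square root of 40 is 40^((191+1)/4) = 40^48 mod 191.
Repeated squaring: 40^2≡72, 40^4≡27, 40^8≡156, 40^16≡79, 40^32≡129 (mod 191).
40^48 = 40^(32+16) ≡ 68 (mod 191).
Check: 68² = 4624 ≡ 40 (mod 191). The two roots are 68 and 123.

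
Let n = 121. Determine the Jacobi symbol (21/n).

Reciprocity: 21 ≡ 1 and 121 ≡ 1 (mod 4), so (21/121) = +(121/21).
Reduce top mod 21: now compute (16/21).
Pull out 2^4: since 21 ≡ 5 (mod 8), (2/21) = -1, so (2/21)^4 = +1.
Reached (1/21) = 1. Collecting the sign flips along the way, the symbol is +1.

1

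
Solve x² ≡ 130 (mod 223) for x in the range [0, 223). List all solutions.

Since 223 ≡ 3 (mod 4), a square root of 130 is 130^((223+1)/4) = 130^56 mod 223.
Repeated squaring: 130^2≡175, 130^4≡74, 130^8≡124, 130^16≡212, 130^32≡121 (mod 223).
130^56 = 130^(32+16+8) ≡ 199 (mod 223).
Check: 199² = 39601 ≡ 130 (mod 223). The two roots are 24 and 199.

24, 199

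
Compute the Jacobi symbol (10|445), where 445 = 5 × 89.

Pull out 2: since 445 ≡ 5 (mod 8), (2/445) = -1.
Reciprocity: 5 ≡ 1 and 445 ≡ 1 (mod 4), so (5/445) = +(445/5).
Reduce top mod 5: now compute (0/5).
Top reduces to 0: gcd > 1, so the symbol is 0.

0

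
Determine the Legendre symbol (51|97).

Reciprocity: 51 ≡ 3 and 97 ≡ 1 (mod 4), so (51/97) = +(97/51).
Reduce top mod 51: now compute (46/51).
Pull out 2: since 51 ≡ 3 (mod 8), (2/51) = -1.
Reciprocity: 23 ≡ 3 and 51 ≡ 3 (mod 4), so (23/51) = −(51/23).
Reduce top mod 23: now compute (5/23).
Reciprocity: 5 ≡ 1 and 23 ≡ 3 (mod 4), so (5/23) = +(23/5).
Reduce top mod 5: now compute (3/5).
Reciprocity: 3 ≡ 3 and 5 ≡ 1 (mod 4), so (3/5) = +(5/3).
Reduce top mod 3: now compute (2/3).
Pull out 2: since 3 ≡ 3 (mod 8), (2/3) = -1.
Reached (1/3) = 1. Collecting the sign flips along the way, the symbol is -1.

-1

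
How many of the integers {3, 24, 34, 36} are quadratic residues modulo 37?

(3/37) = +1 → QR.
(24/37) = -1 → non-residue.
(34/37) = +1 → QR.
(36/37) = +1 → QR.
Total quadratic residues among the 4: 3.

3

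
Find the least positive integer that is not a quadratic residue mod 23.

(2/23) = +1, so 2 is a residue.
(3/23) = +1, so 3 is a residue.
(4/23) = +1, so 4 is a residue.
(5/23) = −1, so 5 is the smallest positive non-residue mod 23.

5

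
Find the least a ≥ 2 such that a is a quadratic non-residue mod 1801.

(2/1801) = +1, so 2 is a residue.
(3/1801) = +1, so 3 is a residue.
(4/1801) = +1, so 4 is a residue.
(5/1801) = +1, so 5 is a residue.
(6/1801) = +1, so 6 is a residue.
(7/1801) = +1, so 7 is a residue.
(8/1801) = +1, so 8 is a residue.
(9/1801) = +1, so 9 is a residue.
(10/1801) = +1, so 10 is a residue.
(11/1801) = −1, so 11 is the smallest positive non-residue mod 1801.

11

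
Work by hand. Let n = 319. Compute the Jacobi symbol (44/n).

Pull out 2^2: since 319 ≡ 7 (mod 8), (2/319) = +1, so (2/319)^2 = +1.
Reciprocity: 11 ≡ 3 and 319 ≡ 3 (mod 4), so (11/319) = −(319/11).
Reduce top mod 11: now compute (0/11).
Top reduces to 0: gcd > 1, so the symbol is 0.

0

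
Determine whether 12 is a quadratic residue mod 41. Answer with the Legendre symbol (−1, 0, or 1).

Euler's criterion: (12/41) ≡ 12^20 (mod 41).
12^2 ≡ 21 (mod 41)
12^4 ≡ 31 (mod 41)
12^8 ≡ 18 (mod 41)
12^16 ≡ 37 (mod 41)
12^20 = 12^(16+4) ≡ 40 (mod 41).
Result is 40 ≡ −1, so (12/41) = −1.

-1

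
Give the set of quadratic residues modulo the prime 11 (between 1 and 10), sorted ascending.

Square k = 1,…,5 (k and 11−k give the same square):
1²=1, 2²=4, 3²=9, 4²≡5, 5²≡3 (mod 11).
So the quadratic residues mod 11 are {1, 3, 4, 5, 9}.

1, 3, 4, 5, 9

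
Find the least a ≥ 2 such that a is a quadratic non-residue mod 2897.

3

(2/2897) = +1, so 2 is a residue.
(3/2897) = −1, so 3 is the smallest positive non-residue mod 2897.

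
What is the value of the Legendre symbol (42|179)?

1

Pull out 2: since 179 ≡ 3 (mod 8), (2/179) = -1.
Reciprocity: 21 ≡ 1 and 179 ≡ 3 (mod 4), so (21/179) = +(179/21).
Reduce top mod 21: now compute (11/21).
Reciprocity: 11 ≡ 3 and 21 ≡ 1 (mod 4), so (11/21) = +(21/11).
Reduce top mod 11: now compute (10/11).
Pull out 2: since 11 ≡ 3 (mod 8), (2/11) = -1.
Reciprocity: 5 ≡ 1 and 11 ≡ 3 (mod 4), so (5/11) = +(11/5).
Reduce top mod 5: now compute (1/5).
Reached (1/5) = 1. Collecting the sign flips along the way, the symbol is +1.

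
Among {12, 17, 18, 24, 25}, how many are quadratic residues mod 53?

3

(12/53) = -1 → non-residue.
(17/53) = +1 → QR.
(18/53) = -1 → non-residue.
(24/53) = +1 → QR.
(25/53) = +1 → QR.
Total quadratic residues among the 5: 3.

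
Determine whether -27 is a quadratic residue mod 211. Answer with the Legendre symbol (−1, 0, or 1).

First reduce: -27 ≡ 184 (mod 211).
Pull out 2^3: since 211 ≡ 3 (mod 8), (2/211) = -1, so (2/211)^3 = -1.
Reciprocity: 23 ≡ 3 and 211 ≡ 3 (mod 4), so (23/211) = −(211/23).
Reduce top mod 23: now compute (4/23).
Pull out 2^2: since 23 ≡ 7 (mod 8), (2/23) = +1, so (2/23)^2 = +1.
Reached (1/23) = 1. Collecting the sign flips along the way, the symbol is +1.

1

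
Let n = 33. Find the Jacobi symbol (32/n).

1

Pull out 2^5: since 33 ≡ 1 (mod 8), (2/33) = +1, so (2/33)^5 = +1.
Reached (1/33) = 1. Collecting the sign flips along the way, the symbol is +1.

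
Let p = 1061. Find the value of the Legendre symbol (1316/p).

Euler's criterion: (1316/1061) ≡ 255^530 (mod 1061).
255^2 ≡ 304 (mod 1061)
255^4 ≡ 109 (mod 1061)
255^8 ≡ 210 (mod 1061)
255^16 ≡ 599 (mod 1061)
255^32 ≡ 183 (mod 1061)
255^64 ≡ 598 (mod 1061)
255^128 ≡ 47 (mod 1061)
255^256 ≡ 87 (mod 1061)
255^512 ≡ 142 (mod 1061)
255^530 = 255^(512+16+2) ≡ 1 (mod 1061).
Result is 1, so (1316/1061) = 1.

1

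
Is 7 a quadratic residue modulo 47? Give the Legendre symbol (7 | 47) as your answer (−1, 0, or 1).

Euler's criterion: (7/47) ≡ 7^23 (mod 47).
7^2 ≡ 2 (mod 47)
7^4 ≡ 4 (mod 47)
7^8 ≡ 16 (mod 47)
7^16 ≡ 21 (mod 47)
7^23 = 7^(16+4+2+1) ≡ 1 (mod 47).
Result is 1, so (7/47) = 1.

1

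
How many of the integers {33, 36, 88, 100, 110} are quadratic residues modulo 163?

4

(33/163) = +1 → QR.
(36/163) = +1 → QR.
(88/163) = +1 → QR.
(100/163) = +1 → QR.
(110/163) = -1 → non-residue.
Total quadratic residues among the 5: 4.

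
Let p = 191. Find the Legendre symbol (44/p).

Pull out 2^2: since 191 ≡ 7 (mod 8), (2/191) = +1, so (2/191)^2 = +1.
Reciprocity: 11 ≡ 3 and 191 ≡ 3 (mod 4), so (11/191) = −(191/11).
Reduce top mod 11: now compute (4/11).
Pull out 2^2: since 11 ≡ 3 (mod 8), (2/11) = -1, so (2/11)^2 = +1.
Reached (1/11) = 1. Collecting the sign flips along the way, the symbol is -1.

-1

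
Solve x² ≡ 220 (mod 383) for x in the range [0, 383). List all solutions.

Since 383 ≡ 3 (mod 4), a square root of 220 is 220^((383+1)/4) = 220^96 mod 383.
Repeated squaring: 220^2≡142, 220^4≡248, 220^8≡224, 220^16≡3, 220^32≡9, 220^64≡81 (mod 383).
220^96 = 220^(64+32) ≡ 346 (mod 383).
Check: 346² = 119716 ≡ 220 (mod 383). The two roots are 37 and 346.

37, 346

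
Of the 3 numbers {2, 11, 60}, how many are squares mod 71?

(2/71) = +1 → QR.
(11/71) = -1 → non-residue.
(60/71) = +1 → QR.
Total quadratic residues among the 3: 2.

2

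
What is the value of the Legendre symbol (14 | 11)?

1

First reduce: 14 ≡ 3 (mod 11).
Reciprocity: 3 ≡ 3 and 11 ≡ 3 (mod 4), so (3/11) = −(11/3).
Reduce top mod 3: now compute (2/3).
Pull out 2: since 3 ≡ 3 (mod 8), (2/3) = -1.
Reached (1/3) = 1. Collecting the sign flips along the way, the symbol is +1.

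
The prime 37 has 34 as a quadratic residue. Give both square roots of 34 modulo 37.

37 ≡ 1 (mod 4), so we find a root by search.
Trying successive values, 16² = 256 ≡ 34 (mod 37). The other root is 37 − 16 = 21.

16, 21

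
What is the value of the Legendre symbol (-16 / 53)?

Euler's criterion: (-16/53) ≡ 37^26 (mod 53).
37^2 ≡ 44 (mod 53)
37^4 ≡ 28 (mod 53)
37^8 ≡ 42 (mod 53)
37^16 ≡ 15 (mod 53)
37^26 = 37^(16+8+2) ≡ 1 (mod 53).
Result is 1, so (-16/53) = 1.

1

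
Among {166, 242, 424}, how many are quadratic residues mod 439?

3

(166/439) = +1 → QR.
(242/439) = +1 → QR.
(424/439) = +1 → QR.
Total quadratic residues among the 3: 3.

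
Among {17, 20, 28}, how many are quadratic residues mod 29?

(17/29) = -1 → non-residue.
(20/29) = +1 → QR.
(28/29) = +1 → QR.
Total quadratic residues among the 3: 2.

2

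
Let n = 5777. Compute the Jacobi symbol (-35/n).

First reduce: -35 ≡ 5742 (mod 5777).
Pull out 2: since 5777 ≡ 1 (mod 8), (2/5777) = +1.
Reciprocity: 2871 ≡ 3 and 5777 ≡ 1 (mod 4), so (2871/5777) = +(5777/2871).
Reduce top mod 2871: now compute (35/2871).
Reciprocity: 35 ≡ 3 and 2871 ≡ 3 (mod 4), so (35/2871) = −(2871/35).
Reduce top mod 35: now compute (1/35).
Reached (1/35) = 1. Collecting the sign flips along the way, the symbol is -1.

-1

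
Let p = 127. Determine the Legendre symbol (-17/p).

First reduce: -17 ≡ 110 (mod 127).
Pull out 2: since 127 ≡ 7 (mod 8), (2/127) = +1.
Reciprocity: 55 ≡ 3 and 127 ≡ 3 (mod 4), so (55/127) = −(127/55).
Reduce top mod 55: now compute (17/55).
Reciprocity: 17 ≡ 1 and 55 ≡ 3 (mod 4), so (17/55) = +(55/17).
Reduce top mod 17: now compute (4/17).
Pull out 2^2: since 17 ≡ 1 (mod 8), (2/17) = +1, so (2/17)^2 = +1.
Reached (1/17) = 1. Collecting the sign flips along the way, the symbol is -1.

-1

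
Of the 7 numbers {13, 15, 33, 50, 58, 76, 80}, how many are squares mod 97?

(13/97) = -1 → non-residue.
(15/97) = -1 → non-residue.
(33/97) = +1 → QR.
(50/97) = +1 → QR.
(58/97) = -1 → non-residue.
(76/97) = -1 → non-residue.
(80/97) = -1 → non-residue.
Total quadratic residues among the 7: 2.

2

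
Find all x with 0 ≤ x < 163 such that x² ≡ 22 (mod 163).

Since 163 ≡ 3 (mod 4), a square root of 22 is 22^((163+1)/4) = 22^41 mod 163.
Repeated squaring: 22^2≡158, 22^4≡25, 22^8≡136, 22^16≡77, 22^32≡61 (mod 163).
22^41 = 22^(32+8+1) ≡ 115 (mod 163).
Check: 115² = 13225 ≡ 22 (mod 163). The two roots are 48 and 115.

48, 115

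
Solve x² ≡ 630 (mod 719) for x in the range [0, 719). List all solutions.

Since 719 ≡ 3 (mod 4), a square root of 630 is 630^((719+1)/4) = 630^180 mod 719.
Repeated squaring: 630^2≡12, 630^4≡144, 630^8≡604, 630^16≡283, 630^32≡280, 630^64≡29, 630^128≡122 (mod 719).
630^180 = 630^(128+32+16+4) ≡ 65 (mod 719).
Check: 65² = 4225 ≡ 630 (mod 719). The two roots are 65 and 654.

65, 654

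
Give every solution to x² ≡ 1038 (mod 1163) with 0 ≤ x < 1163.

58, 1105

Since 1163 ≡ 3 (mod 4), a square root of 1038 is 1038^((1163+1)/4) = 1038^291 mod 1163.
Repeated squaring: 1038^2≡506, 1038^4≡176, 1038^8≡738, 1038^16≡360, 1038^32≡507, 1038^64≡26, 1038^128≡676, 1038^256≡1080 (mod 1163).
1038^291 = 1038^(256+32+2+1) ≡ 58 (mod 1163).
Check: 58² = 3364 ≡ 1038 (mod 1163). The two roots are 58 and 1105.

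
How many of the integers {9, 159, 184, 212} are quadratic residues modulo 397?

1

(9/397) = +1 → QR.
(159/397) = -1 → non-residue.
(184/397) = -1 → non-residue.
(212/397) = -1 → non-residue.
Total quadratic residues among the 4: 1.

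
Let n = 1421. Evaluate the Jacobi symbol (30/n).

Pull out 2: since 1421 ≡ 5 (mod 8), (2/1421) = -1.
Reciprocity: 15 ≡ 3 and 1421 ≡ 1 (mod 4), so (15/1421) = +(1421/15).
Reduce top mod 15: now compute (11/15).
Reciprocity: 11 ≡ 3 and 15 ≡ 3 (mod 4), so (11/15) = −(15/11).
Reduce top mod 11: now compute (4/11).
Pull out 2^2: since 11 ≡ 3 (mod 8), (2/11) = -1, so (2/11)^2 = +1.
Reached (1/11) = 1. Collecting the sign flips along the way, the symbol is +1.

1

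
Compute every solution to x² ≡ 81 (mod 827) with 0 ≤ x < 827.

9, 818

Since 827 ≡ 3 (mod 4), a square root of 81 is 81^((827+1)/4) = 81^207 mod 827.
Repeated squaring: 81^2≡772, 81^4≡544, 81^8≡697, 81^16≡360, 81^32≡588, 81^64≡58, 81^128≡56 (mod 827).
81^207 = 81^(128+64+8+4+2+1) ≡ 9 (mod 827).
Check: 9² = 81 ≡ 81 (mod 827). The two roots are 9 and 818.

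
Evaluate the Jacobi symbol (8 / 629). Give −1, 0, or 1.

-1

Pull out 2^3: since 629 ≡ 5 (mod 8), (2/629) = -1, so (2/629)^3 = -1.
Reached (1/629) = 1. Collecting the sign flips along the way, the symbol is -1.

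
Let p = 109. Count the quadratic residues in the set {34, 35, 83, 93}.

(34/109) = +1 → QR.
(35/109) = +1 → QR.
(83/109) = +1 → QR.
(93/109) = +1 → QR.
Total quadratic residues among the 4: 4.

4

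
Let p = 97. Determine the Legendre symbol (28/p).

Pull out 2^2: since 97 ≡ 1 (mod 8), (2/97) = +1, so (2/97)^2 = +1.
Reciprocity: 7 ≡ 3 and 97 ≡ 1 (mod 4), so (7/97) = +(97/7).
Reduce top mod 7: now compute (6/7).
Pull out 2: since 7 ≡ 7 (mod 8), (2/7) = +1.
Reciprocity: 3 ≡ 3 and 7 ≡ 3 (mod 4), so (3/7) = −(7/3).
Reduce top mod 3: now compute (1/3).
Reached (1/3) = 1. Collecting the sign flips along the way, the symbol is -1.

-1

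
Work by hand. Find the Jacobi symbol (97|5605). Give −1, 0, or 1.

-1

Reciprocity: 97 ≡ 1 and 5605 ≡ 1 (mod 4), so (97/5605) = +(5605/97).
Reduce top mod 97: now compute (76/97).
Pull out 2^2: since 97 ≡ 1 (mod 8), (2/97) = +1, so (2/97)^2 = +1.
Reciprocity: 19 ≡ 3 and 97 ≡ 1 (mod 4), so (19/97) = +(97/19).
Reduce top mod 19: now compute (2/19).
Pull out 2: since 19 ≡ 3 (mod 8), (2/19) = -1.
Reached (1/19) = 1. Collecting the sign flips along the way, the symbol is -1.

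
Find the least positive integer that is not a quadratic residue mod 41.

(2/41) = +1, so 2 is a residue.
(3/41) = −1, so 3 is the smallest positive non-residue mod 41.

3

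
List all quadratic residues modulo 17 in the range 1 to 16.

1 2 4 8 9 13 15 16

Square k = 1,…,8 (k and 17−k give the same square):
1²=1, 2²=4, 3²=9, 4²=16, 5²≡8, 6²≡2, 7²≡15, 8²≡13 (mod 17).
So the quadratic residues mod 17 are {1, 2, 4, 8, 9, 13, 15, 16}.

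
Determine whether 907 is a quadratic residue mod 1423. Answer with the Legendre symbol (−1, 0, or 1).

Reciprocity: 907 ≡ 3 and 1423 ≡ 3 (mod 4), so (907/1423) = −(1423/907).
Reduce top mod 907: now compute (516/907).
Pull out 2^2: since 907 ≡ 3 (mod 8), (2/907) = -1, so (2/907)^2 = +1.
Reciprocity: 129 ≡ 1 and 907 ≡ 3 (mod 4), so (129/907) = +(907/129).
Reduce top mod 129: now compute (4/129).
Pull out 2^2: since 129 ≡ 1 (mod 8), (2/129) = +1, so (2/129)^2 = +1.
Reached (1/129) = 1. Collecting the sign flips along the way, the symbol is -1.

-1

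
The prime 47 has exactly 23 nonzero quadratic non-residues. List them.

5,10,11,13,15,19,20,22,23,26,29,30,31,33,35,38,39,40,41,43,44,45,46

Square k = 1,…,23 (k and 47−k give the same square):
1²=1, 2²=4, 3²=9, 4²=16, 5²=25, 6²=36, 7²≡2, 8²≡17, 9²≡34, 10²≡6, 11²≡27, 12²≡3, 13²≡28, 14²≡8, 15²≡37, 16²≡21, 17²≡7, 18²≡42, 19²≡32, 20²≡24, 21²≡18, 22²≡14, 23²≡12 (mod 47).
The residues are {1, 2, 3, 4, 6, 7, 8, 9, 12, 14, 16, 17, 18, 21, 24, 25, 27, 28, 32, 34, 36, 37, 42}; the non-residues are the remaining 23 nonzero classes.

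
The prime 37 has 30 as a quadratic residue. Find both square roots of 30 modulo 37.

17, 20

37 ≡ 1 (mod 4), so we find a root by search.
Trying successive values, 17² = 289 ≡ 30 (mod 37). The other root is 37 − 17 = 20.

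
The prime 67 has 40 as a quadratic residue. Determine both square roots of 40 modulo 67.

Since 67 ≡ 3 (mod 4), a square root of 40 is 40^((67+1)/4) = 40^17 mod 67.
Repeated squaring: 40^2≡59, 40^4≡64, 40^8≡9, 40^16≡14 (mod 67).
40^17 = 40^(16+1) ≡ 24 (mod 67).
Check: 24² = 576 ≡ 40 (mod 67). The two roots are 24 and 43.

24, 43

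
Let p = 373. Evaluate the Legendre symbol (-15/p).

First reduce: -15 ≡ 358 (mod 373).
Pull out 2: since 373 ≡ 5 (mod 8), (2/373) = -1.
Reciprocity: 179 ≡ 3 and 373 ≡ 1 (mod 4), so (179/373) = +(373/179).
Reduce top mod 179: now compute (15/179).
Reciprocity: 15 ≡ 3 and 179 ≡ 3 (mod 4), so (15/179) = −(179/15).
Reduce top mod 15: now compute (14/15).
Pull out 2: since 15 ≡ 7 (mod 8), (2/15) = +1.
Reciprocity: 7 ≡ 3 and 15 ≡ 3 (mod 4), so (7/15) = −(15/7).
Reduce top mod 7: now compute (1/7).
Reached (1/7) = 1. Collecting the sign flips along the way, the symbol is -1.

-1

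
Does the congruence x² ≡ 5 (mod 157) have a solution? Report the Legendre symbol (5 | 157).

-1

Euler's criterion: (5/157) ≡ 5^78 (mod 157).
5^2 ≡ 25 (mod 157)
5^4 ≡ 154 (mod 157)
5^8 ≡ 9 (mod 157)
5^16 ≡ 81 (mod 157)
5^32 ≡ 124 (mod 157)
5^64 ≡ 147 (mod 157)
5^78 = 5^(64+8+4+2) ≡ 156 (mod 157).
Result is 156 ≡ −1, so (5/157) = −1.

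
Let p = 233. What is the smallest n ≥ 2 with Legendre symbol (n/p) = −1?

(2/233) = +1, so 2 is a residue.
(3/233) = −1, so 3 is the smallest positive non-residue mod 233.

3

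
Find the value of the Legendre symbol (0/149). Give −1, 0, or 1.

Top reduces to 0: gcd > 1, so the symbol is 0.

0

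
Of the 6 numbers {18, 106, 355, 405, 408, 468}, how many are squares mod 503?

3

(18/503) = +1 → QR.
(106/503) = -1 → non-residue.
(355/503) = +1 → QR.
(405/503) = -1 → non-residue.
(408/503) = -1 → non-residue.
(468/503) = +1 → QR.
Total quadratic residues among the 6: 3.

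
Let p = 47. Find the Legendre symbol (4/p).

1

Euler's criterion: (4/47) ≡ 4^23 (mod 47).
4^2 ≡ 16 (mod 47)
4^4 ≡ 21 (mod 47)
4^8 ≡ 18 (mod 47)
4^16 ≡ 42 (mod 47)
4^23 = 4^(16+4+2+1) ≡ 1 (mod 47).
Result is 1, so (4/47) = 1.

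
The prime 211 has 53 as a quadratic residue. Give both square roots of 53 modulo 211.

105, 106

Since 211 ≡ 3 (mod 4), a square root of 53 is 53^((211+1)/4) = 53^53 mod 211.
Repeated squaring: 53^2≡66, 53^4≡136, 53^8≡139, 53^16≡120, 53^32≡52 (mod 211).
53^53 = 53^(32+16+4+1) ≡ 105 (mod 211).
Check: 105² = 11025 ≡ 53 (mod 211). The two roots are 105 and 106.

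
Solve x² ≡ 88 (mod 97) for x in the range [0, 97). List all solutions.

97 ≡ 1 (mod 4), so we find a root by search.
Trying successive values, 31² = 961 ≡ 88 (mod 97). The other root is 97 − 31 = 66.

31, 66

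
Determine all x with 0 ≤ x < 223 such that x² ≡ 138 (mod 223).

19, 204

Since 223 ≡ 3 (mod 4), a square root of 138 is 138^((223+1)/4) = 138^56 mod 223.
Repeated squaring: 138^2≡89, 138^4≡116, 138^8≡76, 138^16≡201, 138^32≡38 (mod 223).
138^56 = 138^(32+16+8) ≡ 19 (mod 223).
Check: 19² = 361 ≡ 138 (mod 223). The two roots are 19 and 204.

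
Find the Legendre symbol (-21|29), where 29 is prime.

-1

Euler's criterion: (-21/29) ≡ 8^14 (mod 29).
8^2 ≡ 6 (mod 29)
8^4 ≡ 7 (mod 29)
8^8 ≡ 20 (mod 29)
8^14 = 8^(8+4+2) ≡ 28 (mod 29).
Result is 28 ≡ −1, so (-21/29) = −1.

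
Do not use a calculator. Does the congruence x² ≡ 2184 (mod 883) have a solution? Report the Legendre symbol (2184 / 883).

Euler's criterion: (2184/883) ≡ 418^441 (mod 883).
418^2 ≡ 773 (mod 883)
418^4 ≡ 621 (mod 883)
418^8 ≡ 653 (mod 883)
418^16 ≡ 803 (mod 883)
418^32 ≡ 219 (mod 883)
418^64 ≡ 279 (mod 883)
418^128 ≡ 137 (mod 883)
418^256 ≡ 226 (mod 883)
418^441 = 418^(256+128+32+16+8+1) ≡ 882 (mod 883).
Result is 882 ≡ −1, so (2184/883) = −1.

-1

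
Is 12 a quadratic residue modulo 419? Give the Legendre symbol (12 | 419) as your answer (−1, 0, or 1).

Euler's criterion: (12/419) ≡ 12^209 (mod 419).
12^2 ≡ 144 (mod 419)
12^4 ≡ 205 (mod 419)
12^8 ≡ 125 (mod 419)
12^16 ≡ 122 (mod 419)
12^32 ≡ 219 (mod 419)
12^64 ≡ 195 (mod 419)
12^128 ≡ 315 (mod 419)
12^209 = 12^(128+64+16+1) ≡ 1 (mod 419).
Result is 1, so (12/419) = 1.

1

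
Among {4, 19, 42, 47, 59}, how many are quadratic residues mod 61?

4

(4/61) = +1 → QR.
(19/61) = +1 → QR.
(42/61) = +1 → QR.
(47/61) = +1 → QR.
(59/61) = -1 → non-residue.
Total quadratic residues among the 5: 4.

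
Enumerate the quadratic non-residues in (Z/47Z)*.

5,10,11,13,15,19,20,22,23,26,29,30,31,33,35,38,39,40,41,43,44,45,46

Square k = 1,…,23 (k and 47−k give the same square):
1²=1, 2²=4, 3²=9, 4²=16, 5²=25, 6²=36, 7²≡2, 8²≡17, 9²≡34, 10²≡6, 11²≡27, 12²≡3, 13²≡28, 14²≡8, 15²≡37, 16²≡21, 17²≡7, 18²≡42, 19²≡32, 20²≡24, 21²≡18, 22²≡14, 23²≡12 (mod 47).
The residues are {1, 2, 3, 4, 6, 7, 8, 9, 12, 14, 16, 17, 18, 21, 24, 25, 27, 28, 32, 34, 36, 37, 42}; the non-residues are the remaining 23 nonzero classes.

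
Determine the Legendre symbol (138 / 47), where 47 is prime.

First reduce: 138 ≡ 44 (mod 47).
Pull out 2^2: since 47 ≡ 7 (mod 8), (2/47) = +1, so (2/47)^2 = +1.
Reciprocity: 11 ≡ 3 and 47 ≡ 3 (mod 4), so (11/47) = −(47/11).
Reduce top mod 11: now compute (3/11).
Reciprocity: 3 ≡ 3 and 11 ≡ 3 (mod 4), so (3/11) = −(11/3).
Reduce top mod 3: now compute (2/3).
Pull out 2: since 3 ≡ 3 (mod 8), (2/3) = -1.
Reached (1/3) = 1. Collecting the sign flips along the way, the symbol is -1.

-1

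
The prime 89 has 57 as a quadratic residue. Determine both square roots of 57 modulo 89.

89 ≡ 1 (mod 4), so we find a root by search.
Trying successive values, 18² = 324 ≡ 57 (mod 89). The other root is 89 − 18 = 71.

18, 71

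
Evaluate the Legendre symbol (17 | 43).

1

Euler's criterion: (17/43) ≡ 17^21 (mod 43).
17^2 ≡ 31 (mod 43)
17^4 ≡ 15 (mod 43)
17^8 ≡ 10 (mod 43)
17^16 ≡ 14 (mod 43)
17^21 = 17^(16+4+1) ≡ 1 (mod 43).
Result is 1, so (17/43) = 1.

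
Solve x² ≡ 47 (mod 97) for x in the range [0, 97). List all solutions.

12, 85

97 ≡ 1 (mod 4), so we find a root by search.
Trying successive values, 12² = 144 ≡ 47 (mod 97). The other root is 97 − 12 = 85.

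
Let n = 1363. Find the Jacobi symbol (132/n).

Pull out 2^2: since 1363 ≡ 3 (mod 8), (2/1363) = -1, so (2/1363)^2 = +1.
Reciprocity: 33 ≡ 1 and 1363 ≡ 3 (mod 4), so (33/1363) = +(1363/33).
Reduce top mod 33: now compute (10/33).
Pull out 2: since 33 ≡ 1 (mod 8), (2/33) = +1.
Reciprocity: 5 ≡ 1 and 33 ≡ 1 (mod 4), so (5/33) = +(33/5).
Reduce top mod 5: now compute (3/5).
Reciprocity: 3 ≡ 3 and 5 ≡ 1 (mod 4), so (3/5) = +(5/3).
Reduce top mod 3: now compute (2/3).
Pull out 2: since 3 ≡ 3 (mod 8), (2/3) = -1.
Reached (1/3) = 1. Collecting the sign flips along the way, the symbol is -1.

-1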